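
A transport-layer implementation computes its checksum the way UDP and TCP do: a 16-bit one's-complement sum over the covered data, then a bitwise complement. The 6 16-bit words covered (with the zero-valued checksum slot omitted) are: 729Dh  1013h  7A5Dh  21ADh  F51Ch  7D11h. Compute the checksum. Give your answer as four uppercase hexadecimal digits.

6F16

One's-complement addition (fold any carry out of bit 15 back into bit 0):
  0x729D + 0x1013 = 0x082B0
  0x82B0 + 0x7A5D = 0x0FD0D
  0xFD0D + 0x21AD = 0x11EBA → wrap carry → 0x1EBB
  0x1EBB + 0xF51C = 0x113D7 → wrap carry → 0x13D8
  0x13D8 + 0x7D11 = 0x090E9
One's-complement sum = 0x90E9.
Checksum = ~0x90E9 & 0xFFFF = 0x6F16.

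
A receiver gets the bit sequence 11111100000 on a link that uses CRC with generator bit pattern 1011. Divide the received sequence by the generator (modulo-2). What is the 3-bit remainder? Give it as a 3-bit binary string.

Modulo-2 division of 11111100000 by 1011:
  pos 0: 1111 XOR 1011 = 0100
  pos 1: 1001 XOR 1011 = 0010
  pos 3: 1010 XOR 1011 = 0001
  pos 6: 1000 XOR 1011 = 0011
Remainder = 110 (nonzero — an error is detected).

110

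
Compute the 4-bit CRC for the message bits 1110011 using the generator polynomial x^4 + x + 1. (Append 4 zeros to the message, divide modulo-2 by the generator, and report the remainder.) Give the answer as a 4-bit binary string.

1101

Append 4 zeros: 11100110000. Divide by 10011 (XOR where the leading bit is 1):
  pos 0: 11100 XOR 10011 = 01111
  pos 1: 11111 XOR 10011 = 01100
  pos 2: 11001 XOR 10011 = 01010
  pos 3: 10100 XOR 10011 = 00111
  pos 5: 11100 XOR 10011 = 01111
  pos 6: 11110 XOR 10011 = 01101
Remainder (last 4 bits) = 1101. This is the CRC / FCS.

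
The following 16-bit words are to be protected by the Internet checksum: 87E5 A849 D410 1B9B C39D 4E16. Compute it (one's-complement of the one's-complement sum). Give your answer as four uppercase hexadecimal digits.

One's-complement addition (fold any carry out of bit 15 back into bit 0):
  0x87E5 + 0xA849 = 0x1302E → wrap carry → 0x302F
  0x302F + 0xD410 = 0x1043F → wrap carry → 0x0440
  0x0440 + 0x1B9B = 0x01FDB
  0x1FDB + 0xC39D = 0x0E378
  0xE378 + 0x4E16 = 0x1318E → wrap carry → 0x318F
One's-complement sum = 0x318F.
Checksum = ~0x318F & 0xFFFF = 0xCE70.

CE70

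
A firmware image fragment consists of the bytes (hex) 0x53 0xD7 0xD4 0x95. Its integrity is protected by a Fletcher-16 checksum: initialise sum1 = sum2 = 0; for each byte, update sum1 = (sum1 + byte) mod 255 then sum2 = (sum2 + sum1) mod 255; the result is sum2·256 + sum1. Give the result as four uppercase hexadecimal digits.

Running sums (mod 255):
  after byte 0 (0x53): sum1=83, sum2=83
  after byte 1 (0xD7): sum1=43, sum2=126
  after byte 2 (0xD4): sum1=0, sum2=126
  after byte 3 (0x95): sum1=149, sum2=20
Checksum = sum2·256 + sum1 = 20·256 + 149 = 5269 = 0x1495.

1495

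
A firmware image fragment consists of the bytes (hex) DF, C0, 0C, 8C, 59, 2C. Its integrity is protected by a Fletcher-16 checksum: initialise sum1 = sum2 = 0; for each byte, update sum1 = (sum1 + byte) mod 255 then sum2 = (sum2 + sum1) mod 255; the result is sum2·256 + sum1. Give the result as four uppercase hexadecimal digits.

B7BE

Running sums (mod 255):
  after byte 0 (DF): sum1=223, sum2=223
  after byte 1 (C0): sum1=160, sum2=128
  after byte 2 (0C): sum1=172, sum2=45
  after byte 3 (8C): sum1=57, sum2=102
  after byte 4 (59): sum1=146, sum2=248
  after byte 5 (2C): sum1=190, sum2=183
Checksum = sum2·256 + sum1 = 183·256 + 190 = 47038 = 0xB7BE.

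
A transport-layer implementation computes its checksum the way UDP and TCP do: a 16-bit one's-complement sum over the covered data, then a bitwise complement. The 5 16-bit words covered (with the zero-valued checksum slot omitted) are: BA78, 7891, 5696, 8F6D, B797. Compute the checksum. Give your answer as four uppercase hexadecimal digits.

2F5A

One's-complement addition (fold any carry out of bit 15 back into bit 0):
  0xBA78 + 0x7891 = 0x13309 → wrap carry → 0x330A
  0x330A + 0x5696 = 0x089A0
  0x89A0 + 0x8F6D = 0x1190D → wrap carry → 0x190E
  0x190E + 0xB797 = 0x0D0A5
One's-complement sum = 0xD0A5.
Checksum = ~0xD0A5 & 0xFFFF = 0x2F5A.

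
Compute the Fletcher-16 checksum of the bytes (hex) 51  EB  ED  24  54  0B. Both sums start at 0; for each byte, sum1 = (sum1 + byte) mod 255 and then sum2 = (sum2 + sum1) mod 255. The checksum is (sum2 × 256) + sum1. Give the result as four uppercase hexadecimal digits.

5BAE

Running sums (mod 255):
  after byte 0 (51): sum1=81, sum2=81
  after byte 1 (EB): sum1=61, sum2=142
  after byte 2 (ED): sum1=43, sum2=185
  after byte 3 (24): sum1=79, sum2=9
  after byte 4 (54): sum1=163, sum2=172
  after byte 5 (0B): sum1=174, sum2=91
Checksum = sum2·256 + sum1 = 91·256 + 174 = 23470 = 0x5BAE.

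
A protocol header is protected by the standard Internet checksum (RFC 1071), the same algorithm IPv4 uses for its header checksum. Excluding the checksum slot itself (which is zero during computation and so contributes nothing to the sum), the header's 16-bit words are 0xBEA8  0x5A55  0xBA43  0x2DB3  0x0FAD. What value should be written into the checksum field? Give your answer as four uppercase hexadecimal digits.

EF5D

One's-complement addition (fold any carry out of bit 15 back into bit 0):
  0xBEA8 + 0x5A55 = 0x118FD → wrap carry → 0x18FE
  0x18FE + 0xBA43 = 0x0D341
  0xD341 + 0x2DB3 = 0x100F4 → wrap carry → 0x00F5
  0x00F5 + 0x0FAD = 0x010A2
One's-complement sum = 0x10A2.
Checksum = ~0x10A2 & 0xFFFF = 0xEF5D.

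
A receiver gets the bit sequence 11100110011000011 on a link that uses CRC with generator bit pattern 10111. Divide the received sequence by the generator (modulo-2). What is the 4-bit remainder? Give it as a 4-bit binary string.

0001

Modulo-2 division of 11100110011000011 by 10111:
  pos 0: 11100 XOR 10111 = 01011
  pos 1: 10111 XOR 10111 = 00000
  pos 6: 10011 XOR 10111 = 00100
  pos 8: 10000 XOR 10111 = 00111
  pos 10: 11100 XOR 10111 = 01011
  pos 11: 10111 XOR 10111 = 00000
Remainder = 0001 (nonzero — an error is detected).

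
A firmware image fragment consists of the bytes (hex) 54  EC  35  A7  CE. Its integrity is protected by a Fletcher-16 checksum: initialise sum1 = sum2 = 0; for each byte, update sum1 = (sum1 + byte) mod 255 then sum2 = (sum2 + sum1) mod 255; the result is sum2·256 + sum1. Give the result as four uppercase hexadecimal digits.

Running sums (mod 255):
  after byte 0 (54): sum1=84, sum2=84
  after byte 1 (EC): sum1=65, sum2=149
  after byte 2 (35): sum1=118, sum2=12
  after byte 3 (A7): sum1=30, sum2=42
  after byte 4 (CE): sum1=236, sum2=23
Checksum = sum2·256 + sum1 = 23·256 + 236 = 6124 = 0x17EC.

17EC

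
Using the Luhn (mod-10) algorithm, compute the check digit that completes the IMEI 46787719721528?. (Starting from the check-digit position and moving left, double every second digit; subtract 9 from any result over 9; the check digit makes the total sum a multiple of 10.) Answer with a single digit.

5

Partial digits right→left: 8 2 5 1 2 7 9 1 7 7 8 7 6 4
Double every second digit counting from the check-digit position (so the 1st, 3rd, 5th, ... of the partial from the right).
  doubled (with −9 where >9): 7 1 4 9 5 7 3 → sum 36
  kept as-is: 2 1 7 1 7 7 4 → sum 29
Total = 36 + 29 = 65.
Check digit = (10 − (65 mod 10)) mod 10 = 5.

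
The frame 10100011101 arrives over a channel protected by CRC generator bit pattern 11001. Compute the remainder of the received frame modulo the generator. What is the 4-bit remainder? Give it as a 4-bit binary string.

0000

Modulo-2 division of 10100011101 by 11001:
  pos 0: 10100 XOR 11001 = 01101
  pos 1: 11010 XOR 11001 = 00011
  pos 4: 11111 XOR 11001 = 00110
  pos 6: 11001 XOR 11001 = 00000
Remainder = 0000 (zero — the frame passes the CRC check).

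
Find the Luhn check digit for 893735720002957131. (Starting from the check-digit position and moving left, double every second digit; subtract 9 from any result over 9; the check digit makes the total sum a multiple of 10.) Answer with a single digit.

2

Partial digits right→left: 1 3 1 7 5 9 2 0 0 0 2 7 5 3 7 3 9 8
Double every second digit counting from the check-digit position (so the 1st, 3rd, 5th, ... of the partial from the right).
  doubled (with −9 where >9): 2 2 1 4 0 4 1 5 9 → sum 28
  kept as-is: 3 7 9 0 0 7 3 3 8 → sum 40
Total = 28 + 40 = 68.
Check digit = (10 − (68 mod 10)) mod 10 = 2.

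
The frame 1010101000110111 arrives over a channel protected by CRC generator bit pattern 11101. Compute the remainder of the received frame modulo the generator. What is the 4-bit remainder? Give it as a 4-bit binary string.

Modulo-2 division of 1010101000110111 by 11101:
  pos 0: 10101 XOR 11101 = 01000
  pos 1: 10000 XOR 11101 = 01101
  pos 2: 11011 XOR 11101 = 00110
  pos 4: 11000 XOR 11101 = 00101
  pos 6: 10101 XOR 11101 = 01000
  pos 7: 10001 XOR 11101 = 01100
  pos 8: 11000 XOR 11101 = 00101
  pos 10: 10111 XOR 11101 = 01010
  pos 11: 10101 XOR 11101 = 01000
Remainder = 1000 (nonzero — an error is detected).

1000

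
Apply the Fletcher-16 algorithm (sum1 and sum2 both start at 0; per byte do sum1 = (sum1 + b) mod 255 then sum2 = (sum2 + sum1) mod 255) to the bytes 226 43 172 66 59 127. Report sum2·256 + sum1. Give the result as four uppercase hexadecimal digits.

Running sums (mod 255):
  after byte 0 (226): sum1=226, sum2=226
  after byte 1 (43): sum1=14, sum2=240
  after byte 2 (172): sum1=186, sum2=171
  after byte 3 (66): sum1=252, sum2=168
  after byte 4 (59): sum1=56, sum2=224
  after byte 5 (127): sum1=183, sum2=152
Checksum = sum2·256 + sum1 = 152·256 + 183 = 39095 = 0x98B7.

98B7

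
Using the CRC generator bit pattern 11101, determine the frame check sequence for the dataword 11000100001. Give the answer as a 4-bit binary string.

0110

Append 4 zeros: 110001000010000. Divide by 11101 (XOR where the leading bit is 1):
  pos 0: 11000 XOR 11101 = 00101
  pos 2: 10110 XOR 11101 = 01011
  pos 3: 10110 XOR 11101 = 01011
  pos 4: 10110 XOR 11101 = 01011
  pos 5: 10110 XOR 11101 = 01011
  pos 6: 10111 XOR 11101 = 01010
  pos 7: 10100 XOR 11101 = 01001
  pos 8: 10010 XOR 11101 = 01111
  pos 9: 11110 XOR 11101 = 00011
Remainder (last 4 bits) = 0110. This is the CRC / FCS.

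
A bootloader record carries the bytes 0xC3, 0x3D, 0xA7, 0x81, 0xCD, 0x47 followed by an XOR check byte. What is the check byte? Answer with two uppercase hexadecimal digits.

XOR the bytes together:
  start with 0xC3
  0xC3 ⊕ 0x3D = 0xFE
  0xFE ⊕ 0xA7 = 0x59
  0x59 ⊕ 0x81 = 0xD8
  0xD8 ⊕ 0xCD = 0x15
  0x15 ⊕ 0x47 = 0x52

52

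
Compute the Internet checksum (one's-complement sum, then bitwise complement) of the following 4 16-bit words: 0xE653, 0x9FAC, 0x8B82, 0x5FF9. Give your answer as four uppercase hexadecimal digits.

One's-complement addition (fold any carry out of bit 15 back into bit 0):
  0xE653 + 0x9FAC = 0x185FF → wrap carry → 0x8600
  0x8600 + 0x8B82 = 0x11182 → wrap carry → 0x1183
  0x1183 + 0x5FF9 = 0x0717C
One's-complement sum = 0x717C.
Checksum = ~0x717C & 0xFFFF = 0x8E83.

8E83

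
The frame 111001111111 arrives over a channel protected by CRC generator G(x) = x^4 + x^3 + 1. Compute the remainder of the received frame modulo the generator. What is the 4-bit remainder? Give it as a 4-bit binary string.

Modulo-2 division of 111001111111 by 11001:
  pos 0: 11100 XOR 11001 = 00101
  pos 2: 10111 XOR 11001 = 01110
  pos 3: 11101 XOR 11001 = 00100
  pos 5: 10011 XOR 11001 = 01010
  pos 6: 10101 XOR 11001 = 01100
  pos 7: 11001 XOR 11001 = 00000
Remainder = 0000 (zero — the frame passes the CRC check).

0000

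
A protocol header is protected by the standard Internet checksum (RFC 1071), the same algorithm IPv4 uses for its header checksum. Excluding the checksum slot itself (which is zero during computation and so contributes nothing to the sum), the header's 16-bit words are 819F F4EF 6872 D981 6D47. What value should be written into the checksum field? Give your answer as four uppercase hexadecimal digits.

DA34

One's-complement addition (fold any carry out of bit 15 back into bit 0):
  0x819F + 0xF4EF = 0x1768E → wrap carry → 0x768F
  0x768F + 0x6872 = 0x0DF01
  0xDF01 + 0xD981 = 0x1B882 → wrap carry → 0xB883
  0xB883 + 0x6D47 = 0x125CA → wrap carry → 0x25CB
One's-complement sum = 0x25CB.
Checksum = ~0x25CB & 0xFFFF = 0xDA34.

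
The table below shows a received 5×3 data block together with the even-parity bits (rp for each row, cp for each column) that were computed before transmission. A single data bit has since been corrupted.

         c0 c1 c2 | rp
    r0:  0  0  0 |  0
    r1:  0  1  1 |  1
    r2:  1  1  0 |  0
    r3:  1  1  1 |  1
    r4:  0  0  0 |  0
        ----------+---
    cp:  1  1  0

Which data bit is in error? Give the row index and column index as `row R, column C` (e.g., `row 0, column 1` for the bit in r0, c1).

row 1, column 0

Recompute each row's even parity and compare to rp:
  r0: data parity 0, sent rp 0 → ok
  r1: data parity 0, sent rp 1 → mismatch
  r2: data parity 0, sent rp 0 → ok
  r3: data parity 1, sent rp 1 → ok
  r4: data parity 0, sent rp 0 → ok
Recompute each column's even parity and compare to cp:
  c0: data parity 0, sent cp 1 → mismatch
  c1: data parity 1, sent cp 1 → ok
  c2: data parity 0, sent cp 0 → ok
Exactly one row (r1) and one column (c0) fail → the flipped bit is at their intersection.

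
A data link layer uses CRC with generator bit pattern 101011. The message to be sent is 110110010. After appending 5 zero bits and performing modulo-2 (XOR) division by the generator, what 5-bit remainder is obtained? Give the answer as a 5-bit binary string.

Append 5 zeros: 11011001000000. Divide by 101011 (XOR where the leading bit is 1):
  pos 0: 110110 XOR 101011 = 011101
  pos 1: 111010 XOR 101011 = 010001
  pos 2: 100011 XOR 101011 = 001000
  pos 4: 100000 XOR 101011 = 001011
  pos 6: 101100 XOR 101011 = 000111
Remainder (last 5 bits) = 11100. This is the CRC / FCS.

11100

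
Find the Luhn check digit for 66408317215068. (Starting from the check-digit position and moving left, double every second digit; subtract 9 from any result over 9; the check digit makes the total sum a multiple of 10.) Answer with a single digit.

5

Partial digits right→left: 8 6 0 5 1 2 7 1 3 8 0 4 6 6
Double every second digit counting from the check-digit position (so the 1st, 3rd, 5th, ... of the partial from the right).
  doubled (with −9 where >9): 7 0 2 5 6 0 3 → sum 23
  kept as-is: 6 5 2 1 8 4 6 → sum 32
Total = 23 + 32 = 55.
Check digit = (10 − (55 mod 10)) mod 10 = 5.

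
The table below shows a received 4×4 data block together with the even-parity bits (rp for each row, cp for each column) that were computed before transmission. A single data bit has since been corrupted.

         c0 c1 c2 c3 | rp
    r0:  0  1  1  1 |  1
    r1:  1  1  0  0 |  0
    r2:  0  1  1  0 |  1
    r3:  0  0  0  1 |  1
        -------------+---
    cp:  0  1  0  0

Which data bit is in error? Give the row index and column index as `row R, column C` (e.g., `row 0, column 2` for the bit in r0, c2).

Recompute each row's even parity and compare to rp:
  r0: data parity 1, sent rp 1 → ok
  r1: data parity 0, sent rp 0 → ok
  r2: data parity 0, sent rp 1 → mismatch
  r3: data parity 1, sent rp 1 → ok
Recompute each column's even parity and compare to cp:
  c0: data parity 1, sent cp 0 → mismatch
  c1: data parity 1, sent cp 1 → ok
  c2: data parity 0, sent cp 0 → ok
  c3: data parity 0, sent cp 0 → ok
Exactly one row (r2) and one column (c0) fail → the flipped bit is at their intersection.

row 2, column 0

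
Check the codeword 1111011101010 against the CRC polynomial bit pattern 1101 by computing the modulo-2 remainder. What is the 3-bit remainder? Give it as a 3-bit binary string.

110

Modulo-2 division of 1111011101010 by 1101:
  pos 0: 1111 XOR 1101 = 0010
  pos 2: 1001 XOR 1101 = 0100
  pos 3: 1001 XOR 1101 = 0100
  pos 4: 1001 XOR 1101 = 0100
  pos 5: 1000 XOR 1101 = 0101
  pos 6: 1011 XOR 1101 = 0110
  pos 7: 1100 XOR 1101 = 0001
Remainder = 110 (nonzero — an error is detected).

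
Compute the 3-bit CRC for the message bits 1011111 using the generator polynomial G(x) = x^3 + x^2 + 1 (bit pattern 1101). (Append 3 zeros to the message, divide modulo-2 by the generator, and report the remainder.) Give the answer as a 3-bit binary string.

010

Append 3 zeros: 1011111000. Divide by 1101 (XOR where the leading bit is 1):
  pos 0: 1011 XOR 1101 = 0110
  pos 1: 1101 XOR 1101 = 0000
  pos 5: 1100 XOR 1101 = 0001
Remainder (last 3 bits) = 010. This is the CRC / FCS.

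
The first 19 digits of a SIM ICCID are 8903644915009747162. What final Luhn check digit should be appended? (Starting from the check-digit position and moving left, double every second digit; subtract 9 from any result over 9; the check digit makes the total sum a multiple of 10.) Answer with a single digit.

7

Partial digits right→left: 2 6 1 7 4 7 9 0 0 5 1 9 4 4 6 3 0 9 8
Double every second digit counting from the check-digit position (so the 1st, 3rd, 5th, ... of the partial from the right).
  doubled (with −9 where >9): 4 2 8 9 0 2 8 3 0 7 → sum 43
  kept as-is: 6 7 7 0 5 9 4 3 9 → sum 50
Total = 43 + 50 = 93.
Check digit = (10 − (93 mod 10)) mod 10 = 7.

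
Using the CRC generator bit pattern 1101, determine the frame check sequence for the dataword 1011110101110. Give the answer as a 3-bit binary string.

101

Append 3 zeros: 1011110101110000. Divide by 1101 (XOR where the leading bit is 1):
  pos 0: 1011 XOR 1101 = 0110
  pos 1: 1101 XOR 1101 = 0000
  pos 5: 1010 XOR 1101 = 0111
  pos 6: 1111 XOR 1101 = 0010
  pos 8: 1011 XOR 1101 = 0110
  pos 9: 1100 XOR 1101 = 0001
  pos 12: 1000 XOR 1101 = 0101
Remainder (last 3 bits) = 101. This is the CRC / FCS.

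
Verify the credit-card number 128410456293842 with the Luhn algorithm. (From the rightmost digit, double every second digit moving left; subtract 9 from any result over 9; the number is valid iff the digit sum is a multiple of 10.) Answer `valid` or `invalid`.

valid

From the right, keep odd positions and double even positions (subtract 9 from any doubled value over 9):
  doubled (positions 2,4,...): 8 6 4 1 0 8 4 → sum 31
  kept (positions 1,3,...): 2 8 9 6 4 1 8 1 → sum 39
Total = 70.
70 mod 10 = 0, so the number is valid.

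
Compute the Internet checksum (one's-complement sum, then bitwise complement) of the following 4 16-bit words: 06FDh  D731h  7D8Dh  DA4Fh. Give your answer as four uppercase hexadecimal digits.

One's-complement addition (fold any carry out of bit 15 back into bit 0):
  0x06FD + 0xD731 = 0x0DE2E
  0xDE2E + 0x7D8D = 0x15BBB → wrap carry → 0x5BBC
  0x5BBC + 0xDA4F = 0x1360B → wrap carry → 0x360C
One's-complement sum = 0x360C.
Checksum = ~0x360C & 0xFFFF = 0xC9F3.

C9F3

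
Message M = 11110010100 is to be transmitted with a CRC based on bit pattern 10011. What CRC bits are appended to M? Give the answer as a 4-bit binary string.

1100

Append 4 zeros: 111100101000000. Divide by 10011 (XOR where the leading bit is 1):
  pos 0: 11110 XOR 10011 = 01101
  pos 1: 11010 XOR 10011 = 01001
  pos 2: 10011 XOR 10011 = 00000
  pos 8: 10000 XOR 10011 = 00011
Remainder (last 4 bits) = 1100. This is the CRC / FCS.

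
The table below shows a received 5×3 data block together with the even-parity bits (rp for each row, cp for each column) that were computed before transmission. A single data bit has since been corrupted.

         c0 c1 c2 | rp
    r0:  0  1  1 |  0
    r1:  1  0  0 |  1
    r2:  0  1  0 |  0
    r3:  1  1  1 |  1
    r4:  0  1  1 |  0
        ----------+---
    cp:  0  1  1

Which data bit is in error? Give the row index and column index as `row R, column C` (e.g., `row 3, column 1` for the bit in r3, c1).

Recompute each row's even parity and compare to rp:
  r0: data parity 0, sent rp 0 → ok
  r1: data parity 1, sent rp 1 → ok
  r2: data parity 1, sent rp 0 → mismatch
  r3: data parity 1, sent rp 1 → ok
  r4: data parity 0, sent rp 0 → ok
Recompute each column's even parity and compare to cp:
  c0: data parity 0, sent cp 0 → ok
  c1: data parity 0, sent cp 1 → mismatch
  c2: data parity 1, sent cp 1 → ok
Exactly one row (r2) and one column (c1) fail → the flipped bit is at their intersection.

row 2, column 1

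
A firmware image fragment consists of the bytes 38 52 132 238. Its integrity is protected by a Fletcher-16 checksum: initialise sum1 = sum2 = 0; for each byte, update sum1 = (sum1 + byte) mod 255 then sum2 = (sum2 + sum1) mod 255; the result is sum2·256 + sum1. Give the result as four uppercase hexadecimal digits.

2DCD

Running sums (mod 255):
  after byte 0 (38): sum1=38, sum2=38
  after byte 1 (52): sum1=90, sum2=128
  after byte 2 (132): sum1=222, sum2=95
  after byte 3 (238): sum1=205, sum2=45
Checksum = sum2·256 + sum1 = 45·256 + 205 = 11725 = 0x2DCD.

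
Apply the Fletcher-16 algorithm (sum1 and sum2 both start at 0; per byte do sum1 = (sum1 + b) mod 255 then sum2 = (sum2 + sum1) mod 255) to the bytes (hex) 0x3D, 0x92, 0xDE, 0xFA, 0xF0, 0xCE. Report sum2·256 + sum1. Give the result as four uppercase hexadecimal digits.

6969

Running sums (mod 255):
  after byte 0 (0x3D): sum1=61, sum2=61
  after byte 1 (0x92): sum1=207, sum2=13
  after byte 2 (0xDE): sum1=174, sum2=187
  after byte 3 (0xFA): sum1=169, sum2=101
  after byte 4 (0xF0): sum1=154, sum2=0
  after byte 5 (0xCE): sum1=105, sum2=105
Checksum = sum2·256 + sum1 = 105·256 + 105 = 26985 = 0x6969.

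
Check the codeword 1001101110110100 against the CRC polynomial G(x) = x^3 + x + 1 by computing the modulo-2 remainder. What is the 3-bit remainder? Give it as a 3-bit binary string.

Modulo-2 division of 1001101110110100 by 1011:
  pos 0: 1001 XOR 1011 = 0010
  pos 2: 1010 XOR 1011 = 0001
  pos 5: 1111 XOR 1011 = 0100
  pos 6: 1000 XOR 1011 = 0011
  pos 8: 1111 XOR 1011 = 0100
  pos 9: 1000 XOR 1011 = 0011
  pos 11: 1110 XOR 1011 = 0101
  pos 12: 1010 XOR 1011 = 0001
Remainder = 001 (nonzero — an error is detected).

001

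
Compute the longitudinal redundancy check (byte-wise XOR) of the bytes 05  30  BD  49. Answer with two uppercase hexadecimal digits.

XOR the bytes together:
  start with 0x05
  0x05 ⊕ 0x30 = 0x35
  0x35 ⊕ 0xBD = 0x88
  0x88 ⊕ 0x49 = 0xC1

C1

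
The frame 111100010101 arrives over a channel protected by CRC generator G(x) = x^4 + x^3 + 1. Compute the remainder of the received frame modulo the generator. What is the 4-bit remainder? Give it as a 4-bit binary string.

Modulo-2 division of 111100010101 by 11001:
  pos 0: 11110 XOR 11001 = 00111
  pos 2: 11100 XOR 11001 = 00101
  pos 4: 10110 XOR 11001 = 01111
  pos 5: 11111 XOR 11001 = 00110
  pos 7: 11001 XOR 11001 = 00000
Remainder = 0000 (zero — the frame passes the CRC check).

0000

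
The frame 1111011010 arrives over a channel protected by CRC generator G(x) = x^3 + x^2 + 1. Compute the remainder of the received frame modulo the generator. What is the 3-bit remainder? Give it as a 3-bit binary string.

Modulo-2 division of 1111011010 by 1101:
  pos 0: 1111 XOR 1101 = 0010
  pos 2: 1001 XOR 1101 = 0100
  pos 3: 1001 XOR 1101 = 0100
  pos 4: 1000 XOR 1101 = 0101
  pos 5: 1011 XOR 1101 = 0110
  pos 6: 1100 XOR 1101 = 0001
Remainder = 001 (nonzero — an error is detected).

001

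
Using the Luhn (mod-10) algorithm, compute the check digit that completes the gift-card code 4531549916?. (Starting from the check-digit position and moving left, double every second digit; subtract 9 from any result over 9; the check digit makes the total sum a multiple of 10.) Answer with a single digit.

Partial digits right→left: 6 1 9 9 4 5 1 3 5 4
Double every second digit counting from the check-digit position (so the 1st, 3rd, 5th, ... of the partial from the right).
  doubled (with −9 where >9): 3 9 8 2 1 → sum 23
  kept as-is: 1 9 5 3 4 → sum 22
Total = 23 + 22 = 45.
Check digit = (10 − (45 mod 10)) mod 10 = 5.

5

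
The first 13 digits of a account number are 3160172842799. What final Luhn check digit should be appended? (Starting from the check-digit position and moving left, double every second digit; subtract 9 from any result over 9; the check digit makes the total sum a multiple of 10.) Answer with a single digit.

Partial digits right→left: 9 9 7 2 4 8 2 7 1 0 6 1 3
Double every second digit counting from the check-digit position (so the 1st, 3rd, 5th, ... of the partial from the right).
  doubled (with −9 where >9): 9 5 8 4 2 3 6 → sum 37
  kept as-is: 9 2 8 7 0 1 → sum 27
Total = 37 + 27 = 64.
Check digit = (10 − (64 mod 10)) mod 10 = 6.

6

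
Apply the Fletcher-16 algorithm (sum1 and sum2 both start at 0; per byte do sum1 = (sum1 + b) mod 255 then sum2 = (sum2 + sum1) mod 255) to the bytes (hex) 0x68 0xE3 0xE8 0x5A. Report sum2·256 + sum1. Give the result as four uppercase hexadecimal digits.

Running sums (mod 255):
  after byte 0 (0x68): sum1=104, sum2=104
  after byte 1 (0xE3): sum1=76, sum2=180
  after byte 2 (0xE8): sum1=53, sum2=233
  after byte 3 (0x5A): sum1=143, sum2=121
Checksum = sum2·256 + sum1 = 121·256 + 143 = 31119 = 0x798F.

798F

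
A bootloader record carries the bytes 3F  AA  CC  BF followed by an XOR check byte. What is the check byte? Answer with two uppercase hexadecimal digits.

XOR the bytes together:
  start with 0x3F
  0x3F ⊕ 0xAA = 0x95
  0x95 ⊕ 0xCC = 0x59
  0x59 ⊕ 0xBF = 0xE6

E6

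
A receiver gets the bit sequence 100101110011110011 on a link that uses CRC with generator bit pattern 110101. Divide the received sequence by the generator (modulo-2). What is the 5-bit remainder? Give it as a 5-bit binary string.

11001

Modulo-2 division of 100101110011110011 by 110101:
  pos 0: 100101 XOR 110101 = 010000
  pos 1: 100001 XOR 110101 = 010100
  pos 2: 101001 XOR 110101 = 011100
  pos 3: 111000 XOR 110101 = 001101
  pos 5: 110101 XOR 110101 = 000000
  pos 11: 111001 XOR 110101 = 001100
Remainder = 11001 (nonzero — an error is detected).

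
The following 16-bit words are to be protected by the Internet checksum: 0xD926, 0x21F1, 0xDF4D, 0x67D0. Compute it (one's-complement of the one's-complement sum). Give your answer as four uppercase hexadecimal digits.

One's-complement addition (fold any carry out of bit 15 back into bit 0):
  0xD926 + 0x21F1 = 0x0FB17
  0xFB17 + 0xDF4D = 0x1DA64 → wrap carry → 0xDA65
  0xDA65 + 0x67D0 = 0x14235 → wrap carry → 0x4236
One's-complement sum = 0x4236.
Checksum = ~0x4236 & 0xFFFF = 0xBDC9.

BDC9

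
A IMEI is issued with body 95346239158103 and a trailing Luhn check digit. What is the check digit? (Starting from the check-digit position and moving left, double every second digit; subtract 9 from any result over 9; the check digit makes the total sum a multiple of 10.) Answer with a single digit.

9

Partial digits right→left: 3 0 1 8 5 1 9 3 2 6 4 3 5 9
Double every second digit counting from the check-digit position (so the 1st, 3rd, 5th, ... of the partial from the right).
  doubled (with −9 where >9): 6 2 1 9 4 8 1 → sum 31
  kept as-is: 0 8 1 3 6 3 9 → sum 30
Total = 31 + 30 = 61.
Check digit = (10 − (61 mod 10)) mod 10 = 9.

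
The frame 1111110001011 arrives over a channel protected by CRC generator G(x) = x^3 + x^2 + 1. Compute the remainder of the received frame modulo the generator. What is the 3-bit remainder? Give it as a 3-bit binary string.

Modulo-2 division of 1111110001011 by 1101:
  pos 0: 1111 XOR 1101 = 0010
  pos 2: 1011 XOR 1101 = 0110
  pos 3: 1100 XOR 1101 = 0001
  pos 6: 1001 XOR 1101 = 0100
  pos 7: 1000 XOR 1101 = 0101
  pos 8: 1011 XOR 1101 = 0110
  pos 9: 1101 XOR 1101 = 0000
Remainder = 000 (zero — the frame passes the CRC check).

000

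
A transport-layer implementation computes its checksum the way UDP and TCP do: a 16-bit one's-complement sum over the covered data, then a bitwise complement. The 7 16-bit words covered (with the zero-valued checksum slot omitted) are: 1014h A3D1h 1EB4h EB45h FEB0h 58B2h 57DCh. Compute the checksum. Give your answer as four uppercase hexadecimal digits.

92E0

One's-complement addition (fold any carry out of bit 15 back into bit 0):
  0x1014 + 0xA3D1 = 0x0B3E5
  0xB3E5 + 0x1EB4 = 0x0D299
  0xD299 + 0xEB45 = 0x1BDDE → wrap carry → 0xBDDF
  0xBDDF + 0xFEB0 = 0x1BC8F → wrap carry → 0xBC90
  0xBC90 + 0x58B2 = 0x11542 → wrap carry → 0x1543
  0x1543 + 0x57DC = 0x06D1F
One's-complement sum = 0x6D1F.
Checksum = ~0x6D1F & 0xFFFF = 0x92E0.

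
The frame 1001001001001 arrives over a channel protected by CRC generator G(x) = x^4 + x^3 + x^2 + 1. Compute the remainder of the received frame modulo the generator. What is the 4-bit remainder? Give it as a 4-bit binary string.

Modulo-2 division of 1001001001001 by 11101:
  pos 0: 10010 XOR 11101 = 01111
  pos 1: 11110 XOR 11101 = 00011
  pos 4: 11100 XOR 11101 = 00001
  pos 8: 11001 XOR 11101 = 00100
Remainder = 0100 (nonzero — an error is detected).

0100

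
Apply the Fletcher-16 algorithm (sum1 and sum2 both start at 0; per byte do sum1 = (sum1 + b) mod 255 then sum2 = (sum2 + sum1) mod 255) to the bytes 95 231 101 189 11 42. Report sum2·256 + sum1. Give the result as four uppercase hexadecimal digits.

Running sums (mod 255):
  after byte 0 (95): sum1=95, sum2=95
  after byte 1 (231): sum1=71, sum2=166
  after byte 2 (101): sum1=172, sum2=83
  after byte 3 (189): sum1=106, sum2=189
  after byte 4 (11): sum1=117, sum2=51
  after byte 5 (42): sum1=159, sum2=210
Checksum = sum2·256 + sum1 = 210·256 + 159 = 53919 = 0xD29F.

D29F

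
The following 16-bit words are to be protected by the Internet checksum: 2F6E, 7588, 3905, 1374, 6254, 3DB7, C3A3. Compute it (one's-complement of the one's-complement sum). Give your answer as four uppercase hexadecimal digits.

One's-complement addition (fold any carry out of bit 15 back into bit 0):
  0x2F6E + 0x7588 = 0x0A4F6
  0xA4F6 + 0x3905 = 0x0DDFB
  0xDDFB + 0x1374 = 0x0F16F
  0xF16F + 0x6254 = 0x153C3 → wrap carry → 0x53C4
  0x53C4 + 0x3DB7 = 0x0917B
  0x917B + 0xC3A3 = 0x1551E → wrap carry → 0x551F
One's-complement sum = 0x551F.
Checksum = ~0x551F & 0xFFFF = 0xAAE0.

AAE0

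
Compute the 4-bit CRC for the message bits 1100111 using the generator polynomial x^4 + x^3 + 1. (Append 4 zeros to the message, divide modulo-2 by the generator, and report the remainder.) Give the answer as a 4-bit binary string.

0010

Append 4 zeros: 11001110000. Divide by 11001 (XOR where the leading bit is 1):
  pos 0: 11001 XOR 11001 = 00000
  pos 5: 11000 XOR 11001 = 00001
Remainder (last 4 bits) = 0010. This is the CRC / FCS.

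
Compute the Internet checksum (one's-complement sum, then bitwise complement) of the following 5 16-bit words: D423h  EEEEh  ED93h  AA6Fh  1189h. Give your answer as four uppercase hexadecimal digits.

One's-complement addition (fold any carry out of bit 15 back into bit 0):
  0xD423 + 0xEEEE = 0x1C311 → wrap carry → 0xC312
  0xC312 + 0xED93 = 0x1B0A5 → wrap carry → 0xB0A6
  0xB0A6 + 0xAA6F = 0x15B15 → wrap carry → 0x5B16
  0x5B16 + 0x1189 = 0x06C9F
One's-complement sum = 0x6C9F.
Checksum = ~0x6C9F & 0xFFFF = 0x9360.

9360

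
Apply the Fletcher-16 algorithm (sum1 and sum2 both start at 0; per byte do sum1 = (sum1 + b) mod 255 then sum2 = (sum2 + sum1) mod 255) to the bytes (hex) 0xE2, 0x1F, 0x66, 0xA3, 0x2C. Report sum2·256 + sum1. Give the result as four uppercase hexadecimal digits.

9138

Running sums (mod 255):
  after byte 0 (0xE2): sum1=226, sum2=226
  after byte 1 (0x1F): sum1=2, sum2=228
  after byte 2 (0x66): sum1=104, sum2=77
  after byte 3 (0xA3): sum1=12, sum2=89
  after byte 4 (0x2C): sum1=56, sum2=145
Checksum = sum2·256 + sum1 = 145·256 + 56 = 37176 = 0x9138.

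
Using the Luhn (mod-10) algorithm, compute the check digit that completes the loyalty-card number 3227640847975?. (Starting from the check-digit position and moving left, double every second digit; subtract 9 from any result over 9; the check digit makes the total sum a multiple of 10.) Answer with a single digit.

4

Partial digits right→left: 5 7 9 7 4 8 0 4 6 7 2 2 3
Double every second digit counting from the check-digit position (so the 1st, 3rd, 5th, ... of the partial from the right).
  doubled (with −9 where >9): 1 9 8 0 3 4 6 → sum 31
  kept as-is: 7 7 8 4 7 2 → sum 35
Total = 31 + 35 = 66.
Check digit = (10 − (66 mod 10)) mod 10 = 4.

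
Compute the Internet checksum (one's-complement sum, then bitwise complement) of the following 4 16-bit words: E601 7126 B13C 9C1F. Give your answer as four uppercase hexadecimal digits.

5B7B

One's-complement addition (fold any carry out of bit 15 back into bit 0):
  0xE601 + 0x7126 = 0x15727 → wrap carry → 0x5728
  0x5728 + 0xB13C = 0x10864 → wrap carry → 0x0865
  0x0865 + 0x9C1F = 0x0A484
One's-complement sum = 0xA484.
Checksum = ~0xA484 & 0xFFFF = 0x5B7B.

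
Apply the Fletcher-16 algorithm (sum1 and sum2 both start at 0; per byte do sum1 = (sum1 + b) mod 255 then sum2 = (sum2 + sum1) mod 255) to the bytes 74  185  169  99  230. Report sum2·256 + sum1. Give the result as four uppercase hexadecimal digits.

Running sums (mod 255):
  after byte 0 (74): sum1=74, sum2=74
  after byte 1 (185): sum1=4, sum2=78
  after byte 2 (169): sum1=173, sum2=251
  after byte 3 (99): sum1=17, sum2=13
  after byte 4 (230): sum1=247, sum2=5
Checksum = sum2·256 + sum1 = 5·256 + 247 = 1527 = 0x05F7.

05F7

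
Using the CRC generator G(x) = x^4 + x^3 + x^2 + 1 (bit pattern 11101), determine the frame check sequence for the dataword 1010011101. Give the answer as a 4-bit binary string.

Append 4 zeros: 10100111010000. Divide by 11101 (XOR where the leading bit is 1):
  pos 0: 10100 XOR 11101 = 01001
  pos 1: 10011 XOR 11101 = 01110
  pos 2: 11101 XOR 11101 = 00000
  pos 7: 10100 XOR 11101 = 01001
  pos 8: 10010 XOR 11101 = 01111
  pos 9: 11110 XOR 11101 = 00011
Remainder (last 4 bits) = 0011. This is the CRC / FCS.

0011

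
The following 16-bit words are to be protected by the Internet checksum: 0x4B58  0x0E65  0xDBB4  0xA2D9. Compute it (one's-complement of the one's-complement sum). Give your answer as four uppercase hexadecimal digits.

One's-complement addition (fold any carry out of bit 15 back into bit 0):
  0x4B58 + 0x0E65 = 0x059BD
  0x59BD + 0xDBB4 = 0x13571 → wrap carry → 0x3572
  0x3572 + 0xA2D9 = 0x0D84B
One's-complement sum = 0xD84B.
Checksum = ~0xD84B & 0xFFFF = 0x27B4.

27B4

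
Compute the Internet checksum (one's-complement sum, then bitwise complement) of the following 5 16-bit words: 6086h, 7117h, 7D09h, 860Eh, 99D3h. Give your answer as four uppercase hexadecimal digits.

9176

One's-complement addition (fold any carry out of bit 15 back into bit 0):
  0x6086 + 0x7117 = 0x0D19D
  0xD19D + 0x7D09 = 0x14EA6 → wrap carry → 0x4EA7
  0x4EA7 + 0x860E = 0x0D4B5
  0xD4B5 + 0x99D3 = 0x16E88 → wrap carry → 0x6E89
One's-complement sum = 0x6E89.
Checksum = ~0x6E89 & 0xFFFF = 0x9176.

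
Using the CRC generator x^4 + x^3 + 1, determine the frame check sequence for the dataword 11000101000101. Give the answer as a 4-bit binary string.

Append 4 zeros: 110001010001010000. Divide by 11001 (XOR where the leading bit is 1):
  pos 0: 11000 XOR 11001 = 00001
  pos 4: 11010 XOR 11001 = 00011
  pos 7: 11001 XOR 11001 = 00000
  pos 13: 10000 XOR 11001 = 01001
Remainder (last 4 bits) = 1001. This is the CRC / FCS.

1001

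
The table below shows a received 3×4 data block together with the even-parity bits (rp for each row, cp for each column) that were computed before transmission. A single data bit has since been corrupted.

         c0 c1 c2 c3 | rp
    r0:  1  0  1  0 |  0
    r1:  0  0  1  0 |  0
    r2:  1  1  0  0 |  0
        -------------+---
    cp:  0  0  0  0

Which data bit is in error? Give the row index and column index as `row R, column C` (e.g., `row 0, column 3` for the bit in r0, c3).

row 1, column 1

Recompute each row's even parity and compare to rp:
  r0: data parity 0, sent rp 0 → ok
  r1: data parity 1, sent rp 0 → mismatch
  r2: data parity 0, sent rp 0 → ok
Recompute each column's even parity and compare to cp:
  c0: data parity 0, sent cp 0 → ok
  c1: data parity 1, sent cp 0 → mismatch
  c2: data parity 0, sent cp 0 → ok
  c3: data parity 0, sent cp 0 → ok
Exactly one row (r1) and one column (c1) fail → the flipped bit is at their intersection.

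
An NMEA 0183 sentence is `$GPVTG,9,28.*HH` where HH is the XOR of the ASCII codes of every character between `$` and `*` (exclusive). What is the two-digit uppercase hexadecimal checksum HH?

4F

XOR the ASCII codes of the payload characters:
  'G' = 0x47 → acc = 0x47
  'P' = 0x50 → acc = 0x17
  'V' = 0x56 → acc = 0x41
  'T' = 0x54 → acc = 0x15
  'G' = 0x47 → acc = 0x52
  ',' = 0x2C → acc = 0x7E
  '9' = 0x39 → acc = 0x47
  ',' = 0x2C → acc = 0x6B
  '2' = 0x32 → acc = 0x59
  '8' = 0x38 → acc = 0x61
  '.' = 0x2E → acc = 0x4F
Checksum = 0x4F.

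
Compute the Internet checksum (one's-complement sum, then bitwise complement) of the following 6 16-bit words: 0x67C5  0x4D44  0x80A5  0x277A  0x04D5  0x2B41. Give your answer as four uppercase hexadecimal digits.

One's-complement addition (fold any carry out of bit 15 back into bit 0):
  0x67C5 + 0x4D44 = 0x0B509
  0xB509 + 0x80A5 = 0x135AE → wrap carry → 0x35AF
  0x35AF + 0x277A = 0x05D29
  0x5D29 + 0x04D5 = 0x061FE
  0x61FE + 0x2B41 = 0x08D3F
One's-complement sum = 0x8D3F.
Checksum = ~0x8D3F & 0xFFFF = 0x72C0.

72C0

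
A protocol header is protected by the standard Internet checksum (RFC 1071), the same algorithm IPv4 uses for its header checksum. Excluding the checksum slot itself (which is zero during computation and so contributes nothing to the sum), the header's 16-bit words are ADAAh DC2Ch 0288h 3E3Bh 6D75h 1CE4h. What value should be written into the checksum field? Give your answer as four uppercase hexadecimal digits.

One's-complement addition (fold any carry out of bit 15 back into bit 0):
  0xADAA + 0xDC2C = 0x189D6 → wrap carry → 0x89D7
  0x89D7 + 0x0288 = 0x08C5F
  0x8C5F + 0x3E3B = 0x0CA9A
  0xCA9A + 0x6D75 = 0x1380F → wrap carry → 0x3810
  0x3810 + 0x1CE4 = 0x054F4
One's-complement sum = 0x54F4.
Checksum = ~0x54F4 & 0xFFFF = 0xAB0B.

AB0B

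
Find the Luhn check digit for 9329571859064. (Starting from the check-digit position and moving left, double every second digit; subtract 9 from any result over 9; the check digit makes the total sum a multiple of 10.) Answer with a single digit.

3

Partial digits right→left: 4 6 0 9 5 8 1 7 5 9 2 3 9
Double every second digit counting from the check-digit position (so the 1st, 3rd, 5th, ... of the partial from the right).
  doubled (with −9 where >9): 8 0 1 2 1 4 9 → sum 25
  kept as-is: 6 9 8 7 9 3 → sum 42
Total = 25 + 42 = 67.
Check digit = (10 − (67 mod 10)) mod 10 = 3.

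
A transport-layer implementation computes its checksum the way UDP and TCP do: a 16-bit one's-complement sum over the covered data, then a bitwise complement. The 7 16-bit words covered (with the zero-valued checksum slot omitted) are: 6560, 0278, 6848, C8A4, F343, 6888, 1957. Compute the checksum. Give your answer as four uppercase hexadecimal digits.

F216

One's-complement addition (fold any carry out of bit 15 back into bit 0):
  0x6560 + 0x0278 = 0x067D8
  0x67D8 + 0x6848 = 0x0D020
  0xD020 + 0xC8A4 = 0x198C4 → wrap carry → 0x98C5
  0x98C5 + 0xF343 = 0x18C08 → wrap carry → 0x8C09
  0x8C09 + 0x6888 = 0x0F491
  0xF491 + 0x1957 = 0x10DE8 → wrap carry → 0x0DE9
One's-complement sum = 0x0DE9.
Checksum = ~0x0DE9 & 0xFFFF = 0xF216.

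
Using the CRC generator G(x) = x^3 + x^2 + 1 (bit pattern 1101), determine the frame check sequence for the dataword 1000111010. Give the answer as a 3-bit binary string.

001

Append 3 zeros: 1000111010000. Divide by 1101 (XOR where the leading bit is 1):
  pos 0: 1000 XOR 1101 = 0101
  pos 1: 1011 XOR 1101 = 0110
  pos 2: 1101 XOR 1101 = 0000
  pos 6: 1010 XOR 1101 = 0111
  pos 7: 1110 XOR 1101 = 0011
  pos 9: 1100 XOR 1101 = 0001
Remainder (last 3 bits) = 001. This is the CRC / FCS.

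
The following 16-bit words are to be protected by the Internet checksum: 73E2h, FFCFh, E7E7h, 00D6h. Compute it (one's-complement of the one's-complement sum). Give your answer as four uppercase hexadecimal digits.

A38F

One's-complement addition (fold any carry out of bit 15 back into bit 0):
  0x73E2 + 0xFFCF = 0x173B1 → wrap carry → 0x73B2
  0x73B2 + 0xE7E7 = 0x15B99 → wrap carry → 0x5B9A
  0x5B9A + 0x00D6 = 0x05C70
One's-complement sum = 0x5C70.
Checksum = ~0x5C70 & 0xFFFF = 0xA38F.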